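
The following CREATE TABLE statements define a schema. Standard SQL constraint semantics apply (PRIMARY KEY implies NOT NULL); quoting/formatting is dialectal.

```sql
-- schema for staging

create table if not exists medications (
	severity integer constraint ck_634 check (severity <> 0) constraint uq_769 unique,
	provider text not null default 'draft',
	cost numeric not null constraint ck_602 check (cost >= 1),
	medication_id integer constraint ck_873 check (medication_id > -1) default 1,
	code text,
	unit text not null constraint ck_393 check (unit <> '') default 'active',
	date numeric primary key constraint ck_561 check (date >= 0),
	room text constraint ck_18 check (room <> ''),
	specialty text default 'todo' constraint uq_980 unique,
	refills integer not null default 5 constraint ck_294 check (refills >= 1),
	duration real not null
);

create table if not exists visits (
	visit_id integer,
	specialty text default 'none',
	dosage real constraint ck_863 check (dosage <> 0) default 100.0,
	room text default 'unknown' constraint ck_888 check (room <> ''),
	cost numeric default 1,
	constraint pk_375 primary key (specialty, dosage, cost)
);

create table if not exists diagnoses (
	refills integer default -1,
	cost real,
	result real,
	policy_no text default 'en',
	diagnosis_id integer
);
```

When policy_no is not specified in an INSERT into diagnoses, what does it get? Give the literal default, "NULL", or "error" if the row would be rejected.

policy_no has an explicit DEFAULT 'en'.
When the column is omitted from an INSERT, that default is used.

'en'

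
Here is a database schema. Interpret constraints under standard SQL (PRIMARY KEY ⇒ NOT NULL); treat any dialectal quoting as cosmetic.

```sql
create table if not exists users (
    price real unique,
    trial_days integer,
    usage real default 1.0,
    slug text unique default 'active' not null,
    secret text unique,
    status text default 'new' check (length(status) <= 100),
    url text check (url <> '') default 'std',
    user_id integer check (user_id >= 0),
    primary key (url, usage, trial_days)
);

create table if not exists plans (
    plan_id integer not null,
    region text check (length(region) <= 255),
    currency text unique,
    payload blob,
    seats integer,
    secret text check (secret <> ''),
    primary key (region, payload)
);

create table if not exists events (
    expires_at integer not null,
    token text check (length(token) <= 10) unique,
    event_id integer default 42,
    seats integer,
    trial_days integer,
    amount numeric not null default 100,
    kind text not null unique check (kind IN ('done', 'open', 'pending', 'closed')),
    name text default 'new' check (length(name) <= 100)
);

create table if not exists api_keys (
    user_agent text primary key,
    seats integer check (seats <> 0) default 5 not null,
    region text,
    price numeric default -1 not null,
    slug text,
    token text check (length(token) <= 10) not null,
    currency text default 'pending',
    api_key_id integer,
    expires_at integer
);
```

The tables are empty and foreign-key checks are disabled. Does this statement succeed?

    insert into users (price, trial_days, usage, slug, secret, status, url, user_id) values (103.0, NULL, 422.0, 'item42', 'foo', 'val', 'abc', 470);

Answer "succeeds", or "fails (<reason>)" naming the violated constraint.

trial_days is explicitly set to NULL, but trial_days is part of the PRIMARY KEY (implied NOT NULL).

fails (NOT NULL on trial_days)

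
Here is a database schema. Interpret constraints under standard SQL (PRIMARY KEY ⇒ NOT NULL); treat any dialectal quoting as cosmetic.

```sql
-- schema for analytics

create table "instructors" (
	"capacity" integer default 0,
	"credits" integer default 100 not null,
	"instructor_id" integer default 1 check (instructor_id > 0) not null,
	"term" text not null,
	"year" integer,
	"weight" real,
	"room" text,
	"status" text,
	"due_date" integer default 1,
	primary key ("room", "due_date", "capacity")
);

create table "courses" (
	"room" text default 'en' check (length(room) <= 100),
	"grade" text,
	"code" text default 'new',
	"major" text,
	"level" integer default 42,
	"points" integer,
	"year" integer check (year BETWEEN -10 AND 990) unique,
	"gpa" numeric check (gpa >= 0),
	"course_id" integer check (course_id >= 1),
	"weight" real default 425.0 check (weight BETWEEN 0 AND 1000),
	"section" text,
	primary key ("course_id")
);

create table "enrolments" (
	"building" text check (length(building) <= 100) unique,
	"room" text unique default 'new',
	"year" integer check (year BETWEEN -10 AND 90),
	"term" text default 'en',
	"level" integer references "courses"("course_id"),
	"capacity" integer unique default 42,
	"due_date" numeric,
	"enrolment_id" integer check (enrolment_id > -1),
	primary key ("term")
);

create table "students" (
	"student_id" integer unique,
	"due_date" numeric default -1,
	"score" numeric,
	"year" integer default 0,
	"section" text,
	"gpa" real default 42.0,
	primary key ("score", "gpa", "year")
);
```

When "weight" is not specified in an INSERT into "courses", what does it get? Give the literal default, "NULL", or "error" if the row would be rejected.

425.0

weight has an explicit DEFAULT 425.0.
When the column is omitted from an INSERT, that default is used.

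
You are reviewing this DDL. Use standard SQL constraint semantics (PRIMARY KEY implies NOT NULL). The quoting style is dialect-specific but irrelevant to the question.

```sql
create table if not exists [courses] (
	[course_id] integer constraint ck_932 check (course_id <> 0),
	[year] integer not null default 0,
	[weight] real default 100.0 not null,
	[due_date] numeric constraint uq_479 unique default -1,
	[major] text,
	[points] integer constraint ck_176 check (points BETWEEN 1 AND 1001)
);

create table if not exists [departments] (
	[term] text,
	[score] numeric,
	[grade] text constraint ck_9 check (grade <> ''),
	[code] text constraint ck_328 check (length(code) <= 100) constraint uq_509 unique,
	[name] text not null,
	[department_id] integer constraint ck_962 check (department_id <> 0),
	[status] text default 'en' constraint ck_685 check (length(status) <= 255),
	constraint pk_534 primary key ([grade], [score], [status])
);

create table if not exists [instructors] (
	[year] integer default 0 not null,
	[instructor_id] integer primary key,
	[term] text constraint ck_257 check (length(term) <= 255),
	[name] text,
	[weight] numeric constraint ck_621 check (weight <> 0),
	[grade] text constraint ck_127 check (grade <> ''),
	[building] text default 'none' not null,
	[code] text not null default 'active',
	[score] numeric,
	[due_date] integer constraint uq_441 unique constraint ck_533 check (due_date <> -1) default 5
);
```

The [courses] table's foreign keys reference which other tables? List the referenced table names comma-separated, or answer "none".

No column in courses has a REFERENCES clause.

none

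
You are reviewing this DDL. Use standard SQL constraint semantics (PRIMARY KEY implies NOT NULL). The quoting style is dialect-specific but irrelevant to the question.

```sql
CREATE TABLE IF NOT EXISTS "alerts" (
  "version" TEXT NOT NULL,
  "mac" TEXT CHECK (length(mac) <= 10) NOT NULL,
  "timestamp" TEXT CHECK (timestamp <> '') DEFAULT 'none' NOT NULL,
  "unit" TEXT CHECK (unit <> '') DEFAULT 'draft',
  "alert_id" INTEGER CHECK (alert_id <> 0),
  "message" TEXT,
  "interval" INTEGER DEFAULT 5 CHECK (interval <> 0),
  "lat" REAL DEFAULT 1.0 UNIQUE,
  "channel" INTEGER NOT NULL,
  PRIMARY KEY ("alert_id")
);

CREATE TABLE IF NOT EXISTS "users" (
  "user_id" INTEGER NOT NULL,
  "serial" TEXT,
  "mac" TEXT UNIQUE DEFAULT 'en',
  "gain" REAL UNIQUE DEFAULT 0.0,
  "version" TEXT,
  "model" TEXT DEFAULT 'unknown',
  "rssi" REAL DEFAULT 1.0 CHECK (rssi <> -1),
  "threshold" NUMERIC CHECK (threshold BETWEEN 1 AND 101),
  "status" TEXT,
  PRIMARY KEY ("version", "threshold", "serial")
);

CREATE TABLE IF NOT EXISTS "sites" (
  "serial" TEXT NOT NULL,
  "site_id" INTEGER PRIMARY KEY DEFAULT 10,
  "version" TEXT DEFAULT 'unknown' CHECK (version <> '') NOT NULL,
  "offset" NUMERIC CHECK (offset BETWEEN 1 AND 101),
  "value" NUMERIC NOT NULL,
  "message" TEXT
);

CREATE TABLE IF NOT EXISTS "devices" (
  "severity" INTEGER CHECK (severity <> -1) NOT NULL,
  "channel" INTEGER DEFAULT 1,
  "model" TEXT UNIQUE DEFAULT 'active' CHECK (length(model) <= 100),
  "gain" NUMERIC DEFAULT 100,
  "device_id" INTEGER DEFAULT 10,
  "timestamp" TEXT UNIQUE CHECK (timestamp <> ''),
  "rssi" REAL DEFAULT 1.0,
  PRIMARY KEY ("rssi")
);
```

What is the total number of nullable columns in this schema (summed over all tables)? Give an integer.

16

alerts: 4 nullable (unit, message, interval, lat — PK (alert_id) and explicit NOT NULL columns excluded).
users: 5 nullable (mac, gain, model, rssi, status — PK (version, threshold, serial) and explicit NOT NULL columns excluded).
sites: 2 nullable (offset, message — PK (site_id) and explicit NOT NULL columns excluded).
devices: 5 nullable (channel, model, gain, device_id, timestamp — PK (rssi) and explicit NOT NULL columns excluded).
Total: 4 + 5 + 2 + 5 = 16.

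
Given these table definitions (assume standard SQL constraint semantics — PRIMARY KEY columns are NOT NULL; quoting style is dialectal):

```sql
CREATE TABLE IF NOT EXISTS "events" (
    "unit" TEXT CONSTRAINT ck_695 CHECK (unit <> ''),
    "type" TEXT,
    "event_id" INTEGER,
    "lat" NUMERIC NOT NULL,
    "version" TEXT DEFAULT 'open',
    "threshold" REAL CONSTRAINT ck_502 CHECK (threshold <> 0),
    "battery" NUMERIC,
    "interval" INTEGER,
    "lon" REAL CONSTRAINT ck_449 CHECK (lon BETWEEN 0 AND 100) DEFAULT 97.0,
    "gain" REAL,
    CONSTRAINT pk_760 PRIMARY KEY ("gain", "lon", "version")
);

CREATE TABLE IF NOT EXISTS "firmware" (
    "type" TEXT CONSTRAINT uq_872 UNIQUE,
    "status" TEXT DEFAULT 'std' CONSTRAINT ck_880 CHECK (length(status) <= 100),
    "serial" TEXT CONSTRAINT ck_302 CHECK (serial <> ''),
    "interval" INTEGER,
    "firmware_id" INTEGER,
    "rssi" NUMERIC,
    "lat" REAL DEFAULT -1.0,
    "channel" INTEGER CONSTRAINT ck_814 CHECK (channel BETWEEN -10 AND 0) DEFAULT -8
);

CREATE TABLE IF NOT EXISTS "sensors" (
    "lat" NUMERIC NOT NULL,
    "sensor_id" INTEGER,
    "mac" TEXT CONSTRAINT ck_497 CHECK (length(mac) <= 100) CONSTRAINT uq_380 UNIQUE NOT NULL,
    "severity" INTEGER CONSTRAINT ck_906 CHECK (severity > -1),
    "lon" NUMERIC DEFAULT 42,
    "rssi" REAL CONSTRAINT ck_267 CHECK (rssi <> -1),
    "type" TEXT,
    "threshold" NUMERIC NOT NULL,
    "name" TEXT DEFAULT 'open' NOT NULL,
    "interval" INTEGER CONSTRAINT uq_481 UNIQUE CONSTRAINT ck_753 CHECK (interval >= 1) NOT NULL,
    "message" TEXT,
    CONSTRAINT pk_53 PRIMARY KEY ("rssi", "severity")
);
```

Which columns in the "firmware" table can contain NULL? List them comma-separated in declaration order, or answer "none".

type, status, serial, interval, firmware_id, rssi, lat, channel

- type: UNIQUE does not imply NOT NULL → nullable.
- status: CHECK does not forbid NULL (a CHECK constraint passes when its expression is NULL) → nullable.
- serial: CHECK does not forbid NULL (a CHECK constraint passes when its expression is NULL) → nullable.
- interval: no NOT NULL constraint applies → nullable.
- firmware_id: no NOT NULL constraint applies → nullable.
- rssi: no NOT NULL constraint applies → nullable.
- lat: DEFAULT only fills an omitted column; an explicit NULL is still allowed → nullable.
- channel: CHECK does not forbid NULL (a CHECK constraint passes when its expression is NULL) → nullable.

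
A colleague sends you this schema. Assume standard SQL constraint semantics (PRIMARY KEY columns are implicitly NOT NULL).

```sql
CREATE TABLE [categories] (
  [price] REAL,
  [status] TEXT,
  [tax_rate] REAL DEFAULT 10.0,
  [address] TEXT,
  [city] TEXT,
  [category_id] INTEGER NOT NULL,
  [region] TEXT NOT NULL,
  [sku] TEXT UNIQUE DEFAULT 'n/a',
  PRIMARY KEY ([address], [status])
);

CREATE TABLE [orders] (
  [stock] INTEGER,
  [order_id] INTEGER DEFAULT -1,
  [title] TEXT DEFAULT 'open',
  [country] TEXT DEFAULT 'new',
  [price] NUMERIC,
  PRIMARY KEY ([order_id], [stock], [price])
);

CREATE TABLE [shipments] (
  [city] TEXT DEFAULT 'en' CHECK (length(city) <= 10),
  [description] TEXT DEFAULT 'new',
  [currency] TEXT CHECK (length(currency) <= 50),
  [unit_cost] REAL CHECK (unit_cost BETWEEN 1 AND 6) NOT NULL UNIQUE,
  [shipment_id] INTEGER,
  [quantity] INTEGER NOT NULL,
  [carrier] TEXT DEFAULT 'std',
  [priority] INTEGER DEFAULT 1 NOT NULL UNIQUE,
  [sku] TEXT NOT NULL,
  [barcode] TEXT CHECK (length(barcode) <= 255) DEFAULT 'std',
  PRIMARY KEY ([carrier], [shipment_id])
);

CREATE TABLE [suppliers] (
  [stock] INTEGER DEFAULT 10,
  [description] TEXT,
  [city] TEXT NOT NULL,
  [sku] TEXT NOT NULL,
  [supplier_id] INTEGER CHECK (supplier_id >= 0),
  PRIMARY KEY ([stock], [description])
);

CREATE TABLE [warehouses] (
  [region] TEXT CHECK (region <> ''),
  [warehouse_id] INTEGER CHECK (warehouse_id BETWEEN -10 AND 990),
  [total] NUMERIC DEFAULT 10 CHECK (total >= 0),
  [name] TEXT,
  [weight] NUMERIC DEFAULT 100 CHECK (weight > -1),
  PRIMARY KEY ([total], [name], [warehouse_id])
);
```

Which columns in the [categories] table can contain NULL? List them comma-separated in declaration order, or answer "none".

- price: no NOT NULL constraint applies → nullable.
- status: part of the PRIMARY KEY, which implies NOT NULL → not nullable.
- tax_rate: DEFAULT only fills an omitted column; an explicit NULL is still allowed → nullable.
- address: part of the PRIMARY KEY, which implies NOT NULL → not nullable.
- city: no NOT NULL constraint applies → nullable.
- category_id: declared NOT NULL → not nullable.
- region: declared NOT NULL → not nullable.
- sku: UNIQUE does not imply NOT NULL → nullable.

price, tax_rate, city, sku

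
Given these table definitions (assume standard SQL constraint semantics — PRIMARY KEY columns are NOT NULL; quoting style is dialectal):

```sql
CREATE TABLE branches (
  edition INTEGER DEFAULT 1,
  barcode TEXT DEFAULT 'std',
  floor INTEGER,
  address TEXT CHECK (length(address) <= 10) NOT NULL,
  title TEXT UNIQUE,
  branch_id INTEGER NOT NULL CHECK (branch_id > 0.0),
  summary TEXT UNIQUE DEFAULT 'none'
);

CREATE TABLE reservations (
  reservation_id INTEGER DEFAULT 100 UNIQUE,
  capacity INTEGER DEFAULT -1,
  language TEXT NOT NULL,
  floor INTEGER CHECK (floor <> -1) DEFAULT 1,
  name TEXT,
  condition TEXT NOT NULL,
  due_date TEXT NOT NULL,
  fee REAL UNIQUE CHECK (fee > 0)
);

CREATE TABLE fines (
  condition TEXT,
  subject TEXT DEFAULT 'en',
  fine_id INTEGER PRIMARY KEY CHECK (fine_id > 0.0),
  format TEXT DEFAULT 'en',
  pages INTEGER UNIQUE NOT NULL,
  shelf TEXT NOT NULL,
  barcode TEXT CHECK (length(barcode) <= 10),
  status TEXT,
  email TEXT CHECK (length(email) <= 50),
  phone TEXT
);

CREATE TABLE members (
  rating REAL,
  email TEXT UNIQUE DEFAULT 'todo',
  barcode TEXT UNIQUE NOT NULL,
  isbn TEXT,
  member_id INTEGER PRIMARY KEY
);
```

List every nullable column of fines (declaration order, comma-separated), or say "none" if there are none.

condition, subject, format, barcode, status, email, phone

- condition: no NOT NULL constraint applies → nullable.
- subject: DEFAULT only fills an omitted column; an explicit NULL is still allowed → nullable.
- fine_id: part of the PRIMARY KEY, which implies NOT NULL → not nullable.
- format: DEFAULT only fills an omitted column; an explicit NULL is still allowed → nullable.
- pages: declared NOT NULL → not nullable.
- shelf: declared NOT NULL → not nullable.
- barcode: CHECK does not forbid NULL (a CHECK constraint passes when its expression is NULL) → nullable.
- status: no NOT NULL constraint applies → nullable.
- email: CHECK does not forbid NULL (a CHECK constraint passes when its expression is NULL) → nullable.
- phone: no NOT NULL constraint applies → nullable.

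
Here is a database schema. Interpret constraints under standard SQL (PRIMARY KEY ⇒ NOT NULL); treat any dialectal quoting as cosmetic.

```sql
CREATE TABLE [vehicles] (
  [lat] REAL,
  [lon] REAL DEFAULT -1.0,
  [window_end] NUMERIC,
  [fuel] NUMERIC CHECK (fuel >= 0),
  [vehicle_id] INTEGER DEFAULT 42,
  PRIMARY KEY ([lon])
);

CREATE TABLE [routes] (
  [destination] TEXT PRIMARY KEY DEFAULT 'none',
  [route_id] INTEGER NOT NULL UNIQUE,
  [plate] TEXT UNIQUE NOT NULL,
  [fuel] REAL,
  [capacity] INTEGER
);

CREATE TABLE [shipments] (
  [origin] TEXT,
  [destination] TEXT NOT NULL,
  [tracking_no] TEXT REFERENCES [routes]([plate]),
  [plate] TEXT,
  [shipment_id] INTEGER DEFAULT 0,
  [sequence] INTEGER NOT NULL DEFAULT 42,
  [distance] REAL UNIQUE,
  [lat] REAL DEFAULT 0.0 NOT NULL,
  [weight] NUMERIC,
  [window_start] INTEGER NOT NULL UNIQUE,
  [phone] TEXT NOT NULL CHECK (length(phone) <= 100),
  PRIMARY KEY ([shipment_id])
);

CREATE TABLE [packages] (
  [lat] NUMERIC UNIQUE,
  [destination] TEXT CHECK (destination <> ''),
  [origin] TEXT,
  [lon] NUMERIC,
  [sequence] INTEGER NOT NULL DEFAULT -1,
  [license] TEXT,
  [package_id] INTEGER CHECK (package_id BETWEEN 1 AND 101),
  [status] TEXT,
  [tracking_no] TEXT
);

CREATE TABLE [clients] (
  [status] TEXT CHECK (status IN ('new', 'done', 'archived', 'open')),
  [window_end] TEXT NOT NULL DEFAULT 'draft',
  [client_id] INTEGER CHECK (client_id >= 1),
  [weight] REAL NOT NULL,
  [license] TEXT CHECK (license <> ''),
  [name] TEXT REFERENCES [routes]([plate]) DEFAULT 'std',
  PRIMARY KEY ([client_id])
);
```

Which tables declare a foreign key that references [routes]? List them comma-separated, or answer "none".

- shipments.tracking_no references routes(plate).
- clients.name references routes(plate).

shipments, clients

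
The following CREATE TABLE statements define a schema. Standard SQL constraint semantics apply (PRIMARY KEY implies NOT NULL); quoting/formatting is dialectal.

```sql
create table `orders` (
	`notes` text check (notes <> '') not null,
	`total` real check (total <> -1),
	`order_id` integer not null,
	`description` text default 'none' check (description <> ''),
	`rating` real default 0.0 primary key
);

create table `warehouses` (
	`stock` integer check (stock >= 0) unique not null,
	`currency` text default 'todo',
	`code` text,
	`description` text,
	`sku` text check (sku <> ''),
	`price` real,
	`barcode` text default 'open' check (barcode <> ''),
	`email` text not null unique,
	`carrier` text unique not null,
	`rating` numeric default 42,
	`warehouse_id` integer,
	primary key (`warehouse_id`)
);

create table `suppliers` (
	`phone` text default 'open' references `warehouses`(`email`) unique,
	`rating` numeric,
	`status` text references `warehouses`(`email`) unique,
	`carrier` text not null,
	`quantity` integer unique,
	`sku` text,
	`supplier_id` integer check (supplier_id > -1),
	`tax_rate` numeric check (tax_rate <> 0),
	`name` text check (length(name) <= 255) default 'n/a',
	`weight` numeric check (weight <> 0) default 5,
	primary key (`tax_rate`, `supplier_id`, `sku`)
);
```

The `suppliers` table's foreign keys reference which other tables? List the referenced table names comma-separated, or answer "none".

warehouses

- phone REFERENCES warehouses(email).
- status REFERENCES warehouses(email).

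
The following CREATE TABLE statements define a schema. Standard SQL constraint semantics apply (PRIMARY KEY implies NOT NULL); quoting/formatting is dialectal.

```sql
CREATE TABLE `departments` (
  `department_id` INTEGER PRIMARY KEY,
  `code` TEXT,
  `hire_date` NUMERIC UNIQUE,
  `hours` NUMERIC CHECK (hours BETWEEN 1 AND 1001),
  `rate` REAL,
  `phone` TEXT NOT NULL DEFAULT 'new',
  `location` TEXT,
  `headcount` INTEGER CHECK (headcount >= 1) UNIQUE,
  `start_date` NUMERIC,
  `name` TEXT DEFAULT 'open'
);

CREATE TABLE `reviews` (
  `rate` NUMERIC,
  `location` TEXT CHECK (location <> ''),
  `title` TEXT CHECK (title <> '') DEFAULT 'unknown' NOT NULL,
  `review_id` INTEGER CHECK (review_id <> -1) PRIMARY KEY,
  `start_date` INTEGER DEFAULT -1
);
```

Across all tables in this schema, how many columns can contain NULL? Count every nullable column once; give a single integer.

departments: 8 nullable (code, hire_date, hours, rate, location, headcount, start_date, name — PK (department_id) and explicit NOT NULL columns excluded).
reviews: 3 nullable (rate, location, start_date — PK (review_id) and explicit NOT NULL columns excluded).
Total: 8 + 3 = 11.

11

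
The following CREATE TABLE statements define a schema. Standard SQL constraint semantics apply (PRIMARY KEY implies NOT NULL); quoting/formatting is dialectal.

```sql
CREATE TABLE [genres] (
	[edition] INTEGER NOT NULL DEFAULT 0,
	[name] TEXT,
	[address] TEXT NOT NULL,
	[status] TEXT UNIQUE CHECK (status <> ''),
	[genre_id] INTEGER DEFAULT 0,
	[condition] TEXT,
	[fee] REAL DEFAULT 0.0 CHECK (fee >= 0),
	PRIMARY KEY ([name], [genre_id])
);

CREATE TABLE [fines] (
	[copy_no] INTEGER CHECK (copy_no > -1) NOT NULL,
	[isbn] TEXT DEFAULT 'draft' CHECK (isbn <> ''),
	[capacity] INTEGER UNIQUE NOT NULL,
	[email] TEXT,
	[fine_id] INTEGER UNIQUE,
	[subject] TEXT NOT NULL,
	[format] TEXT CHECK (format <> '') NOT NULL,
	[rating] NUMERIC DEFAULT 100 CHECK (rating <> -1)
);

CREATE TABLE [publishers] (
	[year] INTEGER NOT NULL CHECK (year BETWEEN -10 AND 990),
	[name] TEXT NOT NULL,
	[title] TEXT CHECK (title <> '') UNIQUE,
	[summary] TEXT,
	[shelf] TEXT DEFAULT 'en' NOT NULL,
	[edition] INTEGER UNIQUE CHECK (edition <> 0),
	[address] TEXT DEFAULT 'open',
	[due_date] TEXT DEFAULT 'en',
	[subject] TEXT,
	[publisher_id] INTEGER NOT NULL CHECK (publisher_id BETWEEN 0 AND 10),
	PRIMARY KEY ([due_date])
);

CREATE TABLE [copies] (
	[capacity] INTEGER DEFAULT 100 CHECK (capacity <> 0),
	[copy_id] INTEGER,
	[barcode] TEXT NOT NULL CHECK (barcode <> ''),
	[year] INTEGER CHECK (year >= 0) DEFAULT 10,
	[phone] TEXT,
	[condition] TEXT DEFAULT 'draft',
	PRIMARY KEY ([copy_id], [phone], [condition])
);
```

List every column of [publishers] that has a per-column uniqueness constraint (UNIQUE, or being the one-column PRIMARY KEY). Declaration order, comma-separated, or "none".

- year: no UNIQUE or single-column PK constraint.
- name: no UNIQUE or single-column PK constraint.
- title: declared UNIQUE → unique.
- summary: no UNIQUE or single-column PK constraint.
- shelf: no UNIQUE or single-column PK constraint.
- edition: declared UNIQUE → unique.
- address: no UNIQUE or single-column PK constraint.
- due_date: single-column PRIMARY KEY → unique.
- subject: no UNIQUE or single-column PK constraint.
- publisher_id: no UNIQUE or single-column PK constraint.

title, edition, due_date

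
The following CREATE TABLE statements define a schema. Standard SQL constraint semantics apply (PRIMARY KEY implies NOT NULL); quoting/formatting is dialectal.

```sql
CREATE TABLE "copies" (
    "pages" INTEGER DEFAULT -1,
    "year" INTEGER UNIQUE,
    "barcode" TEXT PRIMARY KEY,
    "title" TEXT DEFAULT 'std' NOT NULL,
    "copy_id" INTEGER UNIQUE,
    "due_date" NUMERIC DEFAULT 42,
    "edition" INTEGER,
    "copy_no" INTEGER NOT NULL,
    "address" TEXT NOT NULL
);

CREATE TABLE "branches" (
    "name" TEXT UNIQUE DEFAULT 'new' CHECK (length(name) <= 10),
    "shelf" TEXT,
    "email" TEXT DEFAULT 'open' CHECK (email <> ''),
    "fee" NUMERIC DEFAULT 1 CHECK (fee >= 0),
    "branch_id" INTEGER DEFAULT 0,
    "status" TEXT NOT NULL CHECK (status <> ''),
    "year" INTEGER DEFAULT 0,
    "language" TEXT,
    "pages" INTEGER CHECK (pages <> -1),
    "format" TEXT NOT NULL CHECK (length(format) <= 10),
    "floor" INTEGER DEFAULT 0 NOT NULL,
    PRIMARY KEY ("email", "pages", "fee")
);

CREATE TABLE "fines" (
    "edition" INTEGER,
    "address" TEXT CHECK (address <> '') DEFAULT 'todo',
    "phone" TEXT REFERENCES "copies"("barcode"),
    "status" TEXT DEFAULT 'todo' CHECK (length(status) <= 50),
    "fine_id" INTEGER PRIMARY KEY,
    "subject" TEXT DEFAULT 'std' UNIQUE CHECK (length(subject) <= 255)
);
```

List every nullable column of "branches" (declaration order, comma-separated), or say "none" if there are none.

name, shelf, branch_id, year, language

- name: CHECK does not forbid NULL (a CHECK constraint passes when its expression is NULL) → nullable.
- shelf: no NOT NULL constraint applies → nullable.
- email: part of the PRIMARY KEY, which implies NOT NULL → not nullable.
- fee: part of the PRIMARY KEY, which implies NOT NULL → not nullable.
- branch_id: DEFAULT only fills an omitted column; an explicit NULL is still allowed → nullable.
- status: declared NOT NULL → not nullable.
- year: DEFAULT only fills an omitted column; an explicit NULL is still allowed → nullable.
- language: no NOT NULL constraint applies → nullable.
- pages: part of the PRIMARY KEY, which implies NOT NULL → not nullable.
- format: declared NOT NULL → not nullable.
- floor: declared NOT NULL → not nullable.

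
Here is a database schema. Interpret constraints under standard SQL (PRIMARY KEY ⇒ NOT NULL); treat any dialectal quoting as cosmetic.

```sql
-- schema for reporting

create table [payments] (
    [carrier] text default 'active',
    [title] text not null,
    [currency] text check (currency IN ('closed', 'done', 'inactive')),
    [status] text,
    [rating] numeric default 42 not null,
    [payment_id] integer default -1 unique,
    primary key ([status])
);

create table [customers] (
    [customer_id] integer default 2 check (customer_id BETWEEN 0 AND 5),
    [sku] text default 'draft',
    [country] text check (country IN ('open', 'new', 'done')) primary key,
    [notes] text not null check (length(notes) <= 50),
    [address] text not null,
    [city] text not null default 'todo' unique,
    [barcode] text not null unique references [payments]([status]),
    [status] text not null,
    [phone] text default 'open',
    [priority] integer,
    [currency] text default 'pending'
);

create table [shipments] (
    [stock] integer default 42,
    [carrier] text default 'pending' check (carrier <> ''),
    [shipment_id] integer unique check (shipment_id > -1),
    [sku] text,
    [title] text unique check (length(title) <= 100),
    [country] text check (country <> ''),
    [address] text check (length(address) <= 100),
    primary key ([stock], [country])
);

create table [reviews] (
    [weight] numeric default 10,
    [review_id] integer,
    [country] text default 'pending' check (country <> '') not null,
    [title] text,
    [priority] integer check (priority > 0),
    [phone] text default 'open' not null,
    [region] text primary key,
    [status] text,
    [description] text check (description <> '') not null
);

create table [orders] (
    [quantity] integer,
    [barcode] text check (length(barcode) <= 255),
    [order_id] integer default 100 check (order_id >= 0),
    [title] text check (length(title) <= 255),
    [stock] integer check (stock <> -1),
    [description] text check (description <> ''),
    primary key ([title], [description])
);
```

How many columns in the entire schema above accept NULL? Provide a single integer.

payments: 3 nullable (carrier, currency, payment_id — PK (status) and explicit NOT NULL columns excluded).
customers: 5 nullable (customer_id, sku, phone, priority, currency — PK (country) and explicit NOT NULL columns excluded).
shipments: 5 nullable (carrier, shipment_id, sku, title, address — PK (stock, country) and explicit NOT NULL columns excluded).
reviews: 5 nullable (weight, review_id, title, priority, status — PK (region) and explicit NOT NULL columns excluded).
orders: 4 nullable (quantity, barcode, order_id, stock — PK (title, description) and explicit NOT NULL columns excluded).
Total: 3 + 5 + 5 + 5 + 4 = 22.

22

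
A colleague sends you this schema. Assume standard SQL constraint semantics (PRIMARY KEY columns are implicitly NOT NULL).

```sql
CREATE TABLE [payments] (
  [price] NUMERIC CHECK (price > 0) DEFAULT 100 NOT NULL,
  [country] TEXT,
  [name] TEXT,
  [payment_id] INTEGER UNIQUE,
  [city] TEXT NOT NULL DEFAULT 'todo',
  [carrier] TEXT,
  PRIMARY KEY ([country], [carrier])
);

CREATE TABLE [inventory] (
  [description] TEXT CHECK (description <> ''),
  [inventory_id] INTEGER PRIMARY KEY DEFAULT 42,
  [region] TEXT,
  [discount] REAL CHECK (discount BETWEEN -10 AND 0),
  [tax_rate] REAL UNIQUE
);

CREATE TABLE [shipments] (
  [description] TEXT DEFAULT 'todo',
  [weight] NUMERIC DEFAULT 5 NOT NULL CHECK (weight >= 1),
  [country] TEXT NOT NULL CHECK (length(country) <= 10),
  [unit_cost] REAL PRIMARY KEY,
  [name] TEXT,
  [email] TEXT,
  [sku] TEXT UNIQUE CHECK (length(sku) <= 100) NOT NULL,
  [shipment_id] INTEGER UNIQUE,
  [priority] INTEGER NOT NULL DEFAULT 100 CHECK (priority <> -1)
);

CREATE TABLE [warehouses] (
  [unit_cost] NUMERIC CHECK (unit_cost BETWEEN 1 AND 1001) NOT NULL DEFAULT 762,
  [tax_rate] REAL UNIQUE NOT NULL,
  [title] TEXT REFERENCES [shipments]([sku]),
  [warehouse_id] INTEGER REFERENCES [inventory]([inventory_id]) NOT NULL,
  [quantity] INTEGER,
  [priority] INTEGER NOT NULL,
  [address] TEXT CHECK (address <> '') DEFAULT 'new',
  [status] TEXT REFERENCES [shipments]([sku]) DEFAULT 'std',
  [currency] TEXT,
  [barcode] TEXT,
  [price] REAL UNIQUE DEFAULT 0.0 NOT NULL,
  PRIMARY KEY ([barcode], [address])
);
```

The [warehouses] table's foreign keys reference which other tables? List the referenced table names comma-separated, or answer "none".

- title REFERENCES shipments(sku).
- warehouse_id REFERENCES inventory(inventory_id).
- status REFERENCES shipments(sku).

shipments, inventory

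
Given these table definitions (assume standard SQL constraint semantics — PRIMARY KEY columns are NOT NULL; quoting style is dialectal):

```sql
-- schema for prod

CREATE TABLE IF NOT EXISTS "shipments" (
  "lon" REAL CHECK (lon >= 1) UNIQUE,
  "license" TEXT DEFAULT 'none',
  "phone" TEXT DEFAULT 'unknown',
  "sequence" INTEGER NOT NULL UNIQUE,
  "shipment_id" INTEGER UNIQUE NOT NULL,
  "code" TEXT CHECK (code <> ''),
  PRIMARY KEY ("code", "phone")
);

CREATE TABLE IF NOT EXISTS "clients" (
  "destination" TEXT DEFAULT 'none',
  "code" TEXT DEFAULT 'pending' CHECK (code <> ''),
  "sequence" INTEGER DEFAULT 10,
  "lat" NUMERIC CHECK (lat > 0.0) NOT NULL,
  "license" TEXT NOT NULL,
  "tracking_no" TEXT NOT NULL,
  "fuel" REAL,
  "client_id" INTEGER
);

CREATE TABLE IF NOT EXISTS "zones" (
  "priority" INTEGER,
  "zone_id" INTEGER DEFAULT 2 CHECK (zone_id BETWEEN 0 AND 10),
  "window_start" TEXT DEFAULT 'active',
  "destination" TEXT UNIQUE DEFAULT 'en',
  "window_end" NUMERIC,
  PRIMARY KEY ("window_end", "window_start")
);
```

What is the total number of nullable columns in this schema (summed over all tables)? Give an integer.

10

shipments: 2 nullable (lon, license — PK (code, phone) and explicit NOT NULL columns excluded).
clients: 5 nullable (destination, code, sequence, fuel, client_id — PK none and explicit NOT NULL columns excluded).
zones: 3 nullable (priority, zone_id, destination — PK (window_end, window_start) and explicit NOT NULL columns excluded).
Total: 2 + 5 + 3 = 10.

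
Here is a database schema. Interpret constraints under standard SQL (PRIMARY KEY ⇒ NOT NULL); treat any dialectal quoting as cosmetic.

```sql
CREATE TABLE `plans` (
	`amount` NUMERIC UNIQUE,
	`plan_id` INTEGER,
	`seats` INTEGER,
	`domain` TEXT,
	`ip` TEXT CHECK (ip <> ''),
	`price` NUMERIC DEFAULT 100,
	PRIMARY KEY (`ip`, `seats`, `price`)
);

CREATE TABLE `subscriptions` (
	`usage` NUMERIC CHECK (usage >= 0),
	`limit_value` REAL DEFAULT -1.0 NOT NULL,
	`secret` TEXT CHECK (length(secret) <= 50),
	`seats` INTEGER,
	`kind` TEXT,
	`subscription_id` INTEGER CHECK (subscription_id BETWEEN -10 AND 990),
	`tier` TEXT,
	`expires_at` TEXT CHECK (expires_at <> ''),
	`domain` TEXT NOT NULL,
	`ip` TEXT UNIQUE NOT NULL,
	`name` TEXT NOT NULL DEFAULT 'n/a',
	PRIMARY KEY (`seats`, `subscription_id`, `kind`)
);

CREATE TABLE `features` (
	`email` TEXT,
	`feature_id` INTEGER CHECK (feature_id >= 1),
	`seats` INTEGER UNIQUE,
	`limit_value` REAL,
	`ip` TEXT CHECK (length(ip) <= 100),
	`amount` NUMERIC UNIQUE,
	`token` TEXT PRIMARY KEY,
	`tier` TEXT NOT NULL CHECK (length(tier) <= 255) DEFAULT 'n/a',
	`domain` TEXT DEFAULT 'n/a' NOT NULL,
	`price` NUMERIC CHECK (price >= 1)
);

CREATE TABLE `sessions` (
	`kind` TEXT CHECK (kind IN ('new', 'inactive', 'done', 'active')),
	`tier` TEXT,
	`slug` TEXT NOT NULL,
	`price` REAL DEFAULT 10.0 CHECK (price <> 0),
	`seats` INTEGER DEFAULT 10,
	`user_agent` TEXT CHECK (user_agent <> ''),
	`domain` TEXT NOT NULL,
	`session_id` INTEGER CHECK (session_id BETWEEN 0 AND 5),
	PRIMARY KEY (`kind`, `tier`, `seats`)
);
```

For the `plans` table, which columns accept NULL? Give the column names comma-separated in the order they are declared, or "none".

- amount: UNIQUE does not imply NOT NULL → nullable.
- plan_id: no NOT NULL constraint applies → nullable.
- seats: part of the PRIMARY KEY, which implies NOT NULL → not nullable.
- domain: no NOT NULL constraint applies → nullable.
- ip: part of the PRIMARY KEY, which implies NOT NULL → not nullable.
- price: part of the PRIMARY KEY, which implies NOT NULL → not nullable.

amount, plan_id, domain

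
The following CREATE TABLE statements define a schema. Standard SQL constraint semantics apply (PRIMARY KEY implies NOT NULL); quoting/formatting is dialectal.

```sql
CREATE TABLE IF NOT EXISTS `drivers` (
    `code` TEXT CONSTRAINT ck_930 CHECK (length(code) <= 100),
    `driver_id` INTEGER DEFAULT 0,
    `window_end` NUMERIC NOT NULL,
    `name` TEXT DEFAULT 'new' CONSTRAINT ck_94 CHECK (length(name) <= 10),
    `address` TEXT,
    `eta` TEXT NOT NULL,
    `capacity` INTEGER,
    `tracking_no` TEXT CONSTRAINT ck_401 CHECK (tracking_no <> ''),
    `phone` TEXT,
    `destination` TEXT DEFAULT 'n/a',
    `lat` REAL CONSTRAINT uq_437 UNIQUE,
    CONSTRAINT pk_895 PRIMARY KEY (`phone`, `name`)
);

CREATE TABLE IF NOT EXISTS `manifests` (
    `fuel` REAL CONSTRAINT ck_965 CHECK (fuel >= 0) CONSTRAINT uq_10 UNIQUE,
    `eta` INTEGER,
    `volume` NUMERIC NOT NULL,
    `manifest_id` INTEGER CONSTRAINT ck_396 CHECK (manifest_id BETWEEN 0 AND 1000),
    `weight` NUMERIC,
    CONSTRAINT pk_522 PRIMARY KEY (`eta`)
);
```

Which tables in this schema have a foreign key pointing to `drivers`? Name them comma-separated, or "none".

No REFERENCES clause anywhere in the schema names drivers.

none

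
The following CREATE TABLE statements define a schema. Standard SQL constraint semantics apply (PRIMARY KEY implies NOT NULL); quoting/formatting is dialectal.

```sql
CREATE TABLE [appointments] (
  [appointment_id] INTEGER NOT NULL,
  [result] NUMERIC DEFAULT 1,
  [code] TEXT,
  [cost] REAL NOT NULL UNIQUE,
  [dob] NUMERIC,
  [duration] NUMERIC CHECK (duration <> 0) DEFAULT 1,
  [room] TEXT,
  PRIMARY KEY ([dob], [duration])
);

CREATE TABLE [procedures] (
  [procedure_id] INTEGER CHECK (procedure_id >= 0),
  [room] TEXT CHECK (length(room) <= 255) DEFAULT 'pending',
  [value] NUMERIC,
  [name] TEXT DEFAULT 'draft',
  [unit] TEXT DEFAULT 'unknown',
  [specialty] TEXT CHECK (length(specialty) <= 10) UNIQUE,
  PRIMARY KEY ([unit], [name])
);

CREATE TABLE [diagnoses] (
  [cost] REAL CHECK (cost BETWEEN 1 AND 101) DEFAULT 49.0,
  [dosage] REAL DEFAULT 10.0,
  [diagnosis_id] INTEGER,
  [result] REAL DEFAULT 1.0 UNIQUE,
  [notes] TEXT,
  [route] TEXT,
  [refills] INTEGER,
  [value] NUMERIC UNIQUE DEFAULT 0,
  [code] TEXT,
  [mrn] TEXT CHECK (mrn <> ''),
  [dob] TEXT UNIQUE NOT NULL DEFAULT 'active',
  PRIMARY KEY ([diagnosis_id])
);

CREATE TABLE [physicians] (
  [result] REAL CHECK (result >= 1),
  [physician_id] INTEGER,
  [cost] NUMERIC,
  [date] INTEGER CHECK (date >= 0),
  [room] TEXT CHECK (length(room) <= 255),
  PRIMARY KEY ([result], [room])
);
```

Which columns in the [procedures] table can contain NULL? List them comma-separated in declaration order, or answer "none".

procedure_id, room, value, specialty

- procedure_id: CHECK does not forbid NULL (a CHECK constraint passes when its expression is NULL) → nullable.
- room: CHECK does not forbid NULL (a CHECK constraint passes when its expression is NULL) → nullable.
- value: no NOT NULL constraint applies → nullable.
- name: part of the PRIMARY KEY, which implies NOT NULL → not nullable.
- unit: part of the PRIMARY KEY, which implies NOT NULL → not nullable.
- specialty: CHECK does not forbid NULL (a CHECK constraint passes when its expression is NULL) → nullable.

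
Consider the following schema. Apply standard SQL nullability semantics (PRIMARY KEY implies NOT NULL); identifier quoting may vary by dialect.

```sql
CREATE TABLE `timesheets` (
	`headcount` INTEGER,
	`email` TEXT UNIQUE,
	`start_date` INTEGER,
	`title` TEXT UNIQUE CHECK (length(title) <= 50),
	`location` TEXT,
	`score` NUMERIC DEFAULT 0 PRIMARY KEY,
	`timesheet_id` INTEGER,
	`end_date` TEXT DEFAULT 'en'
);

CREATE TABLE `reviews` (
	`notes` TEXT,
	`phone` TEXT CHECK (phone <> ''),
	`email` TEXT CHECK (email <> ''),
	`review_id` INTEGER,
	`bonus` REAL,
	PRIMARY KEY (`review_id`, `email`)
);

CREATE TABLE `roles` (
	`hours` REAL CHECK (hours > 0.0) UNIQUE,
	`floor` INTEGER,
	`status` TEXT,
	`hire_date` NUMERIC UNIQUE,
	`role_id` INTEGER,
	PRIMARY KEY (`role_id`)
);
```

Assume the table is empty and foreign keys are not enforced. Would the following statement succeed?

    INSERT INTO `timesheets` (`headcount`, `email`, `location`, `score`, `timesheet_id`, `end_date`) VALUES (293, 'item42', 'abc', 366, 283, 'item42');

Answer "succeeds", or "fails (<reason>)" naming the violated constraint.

NOT NULL columns: score is supplied.
No constraint is violated.

succeeds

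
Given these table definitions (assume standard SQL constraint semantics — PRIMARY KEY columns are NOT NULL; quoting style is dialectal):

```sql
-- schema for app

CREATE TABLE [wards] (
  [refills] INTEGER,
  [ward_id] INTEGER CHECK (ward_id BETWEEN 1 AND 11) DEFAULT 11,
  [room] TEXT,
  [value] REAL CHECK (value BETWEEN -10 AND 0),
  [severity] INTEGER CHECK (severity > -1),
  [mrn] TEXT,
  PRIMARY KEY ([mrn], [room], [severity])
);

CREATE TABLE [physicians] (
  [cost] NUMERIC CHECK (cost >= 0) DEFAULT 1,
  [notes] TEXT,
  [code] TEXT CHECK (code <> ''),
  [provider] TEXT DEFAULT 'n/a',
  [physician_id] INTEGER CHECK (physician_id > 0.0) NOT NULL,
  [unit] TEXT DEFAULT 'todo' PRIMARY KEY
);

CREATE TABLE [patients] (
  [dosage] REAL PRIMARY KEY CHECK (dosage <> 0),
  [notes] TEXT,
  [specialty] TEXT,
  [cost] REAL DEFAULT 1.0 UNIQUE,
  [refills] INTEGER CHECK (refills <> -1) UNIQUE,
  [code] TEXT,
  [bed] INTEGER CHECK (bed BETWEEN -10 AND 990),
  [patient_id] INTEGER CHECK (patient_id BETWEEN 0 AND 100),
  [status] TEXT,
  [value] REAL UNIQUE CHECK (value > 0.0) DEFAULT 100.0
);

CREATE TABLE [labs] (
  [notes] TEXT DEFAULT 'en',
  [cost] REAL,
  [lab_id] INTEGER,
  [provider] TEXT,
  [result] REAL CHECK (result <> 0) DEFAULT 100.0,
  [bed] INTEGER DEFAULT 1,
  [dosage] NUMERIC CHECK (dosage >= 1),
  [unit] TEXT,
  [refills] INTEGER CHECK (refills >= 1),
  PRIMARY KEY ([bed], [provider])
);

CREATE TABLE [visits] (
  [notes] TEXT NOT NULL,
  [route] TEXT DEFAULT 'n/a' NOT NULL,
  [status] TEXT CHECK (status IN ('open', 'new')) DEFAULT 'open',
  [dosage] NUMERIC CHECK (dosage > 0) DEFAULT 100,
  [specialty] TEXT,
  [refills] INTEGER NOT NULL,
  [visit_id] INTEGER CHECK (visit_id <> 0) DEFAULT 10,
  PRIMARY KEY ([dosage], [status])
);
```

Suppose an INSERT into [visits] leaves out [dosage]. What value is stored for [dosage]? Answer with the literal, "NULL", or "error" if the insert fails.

100

dosage has an explicit DEFAULT 100.
When the column is omitted from an INSERT, that default is used.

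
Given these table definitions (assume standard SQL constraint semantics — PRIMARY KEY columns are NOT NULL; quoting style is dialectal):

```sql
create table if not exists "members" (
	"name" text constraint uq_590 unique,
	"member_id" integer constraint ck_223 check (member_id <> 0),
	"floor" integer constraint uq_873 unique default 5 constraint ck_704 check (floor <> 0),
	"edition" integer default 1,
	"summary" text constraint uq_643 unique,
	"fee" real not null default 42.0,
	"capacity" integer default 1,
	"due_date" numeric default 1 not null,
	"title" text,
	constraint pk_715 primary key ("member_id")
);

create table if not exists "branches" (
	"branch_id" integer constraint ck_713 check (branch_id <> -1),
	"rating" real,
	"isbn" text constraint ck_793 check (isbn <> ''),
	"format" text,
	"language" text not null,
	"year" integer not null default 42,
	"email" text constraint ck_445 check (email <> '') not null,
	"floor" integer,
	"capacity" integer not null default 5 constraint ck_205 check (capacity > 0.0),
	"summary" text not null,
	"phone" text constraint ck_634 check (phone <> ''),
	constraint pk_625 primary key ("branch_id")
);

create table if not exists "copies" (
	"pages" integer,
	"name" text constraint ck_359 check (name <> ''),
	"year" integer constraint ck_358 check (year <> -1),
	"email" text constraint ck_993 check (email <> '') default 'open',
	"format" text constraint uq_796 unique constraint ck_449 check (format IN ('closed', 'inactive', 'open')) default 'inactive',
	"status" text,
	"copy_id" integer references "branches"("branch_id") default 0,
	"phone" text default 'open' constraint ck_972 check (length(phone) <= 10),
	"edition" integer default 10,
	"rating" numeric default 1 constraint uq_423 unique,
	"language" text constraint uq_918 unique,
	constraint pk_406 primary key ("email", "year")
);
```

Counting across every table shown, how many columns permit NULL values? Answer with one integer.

20

members: 6 nullable (name, floor, edition, summary, capacity, title — PK (member_id) and explicit NOT NULL columns excluded).
branches: 5 nullable (rating, isbn, format, floor, phone — PK (branch_id) and explicit NOT NULL columns excluded).
copies: 9 nullable (pages, name, format, status, copy_id, phone, edition, rating, language — PK (email, year) and explicit NOT NULL columns excluded).
Total: 6 + 5 + 9 = 20.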